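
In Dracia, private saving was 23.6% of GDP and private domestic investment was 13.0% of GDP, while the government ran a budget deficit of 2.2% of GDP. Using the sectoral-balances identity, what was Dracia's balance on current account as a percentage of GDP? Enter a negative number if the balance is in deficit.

8.4

By the sectoral-balances identity, CA = (S_private - I) + (T - G).
Private balance = 23.6 - 13.0 = 10.6
Government balance (T - G) = -2.2
CA = 10.6 + (-2.2) = 8.4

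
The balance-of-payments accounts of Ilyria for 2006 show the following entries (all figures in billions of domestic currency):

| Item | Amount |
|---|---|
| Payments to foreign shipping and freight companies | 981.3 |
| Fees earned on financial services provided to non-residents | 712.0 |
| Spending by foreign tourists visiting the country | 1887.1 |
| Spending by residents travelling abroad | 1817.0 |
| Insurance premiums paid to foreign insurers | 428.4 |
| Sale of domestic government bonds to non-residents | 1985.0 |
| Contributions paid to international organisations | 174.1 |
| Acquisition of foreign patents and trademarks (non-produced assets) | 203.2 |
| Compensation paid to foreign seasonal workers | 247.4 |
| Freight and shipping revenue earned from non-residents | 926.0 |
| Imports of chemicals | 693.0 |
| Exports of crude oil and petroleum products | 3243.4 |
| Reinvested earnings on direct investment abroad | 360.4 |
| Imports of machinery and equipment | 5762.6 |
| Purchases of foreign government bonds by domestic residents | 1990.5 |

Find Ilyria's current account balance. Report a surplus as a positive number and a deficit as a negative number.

-2974.9

Goods: -5762.6 + 3243.4 - 693.0 = -3212.2
Services: 1887.1 - 981.3 - 428.4 - 1817.0 + 926.0 + 712.0 = 298.4
Primary income: -247.4 + 360.4 = 113.0
Secondary income: -174.1
Current account = (-3212.2) + 298.4 + 113.0 + (-174.1) = -2974.9
(Excluded from the current account — financial account: sale of domestic government bonds to non-residents 1985.0, purchases of foreign government bonds by domestic residents 1990.5; capital account: acquisition of foreign patents and trademarks (non-produced assets) 203.2.)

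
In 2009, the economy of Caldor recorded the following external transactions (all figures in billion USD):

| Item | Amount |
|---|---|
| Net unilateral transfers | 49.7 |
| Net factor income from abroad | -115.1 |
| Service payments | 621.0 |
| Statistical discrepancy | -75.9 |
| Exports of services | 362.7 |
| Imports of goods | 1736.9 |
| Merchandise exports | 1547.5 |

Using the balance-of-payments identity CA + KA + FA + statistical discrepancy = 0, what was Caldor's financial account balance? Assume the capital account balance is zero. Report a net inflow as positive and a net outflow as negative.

Goods balance = 1547.5 - 1736.9 = -189.4
Services balance = 362.7 - 621.0 = -258.3
Trade balance (goods + services) = -189.4 + (-258.3) = -447.7
Net primary income = -115.1
Net secondary income = 49.7
Current account = -447.7 + (-115.1) + 49.7 = -513.1
Financial account = -(-513.1 + (-75.9)) = 589.0

589.0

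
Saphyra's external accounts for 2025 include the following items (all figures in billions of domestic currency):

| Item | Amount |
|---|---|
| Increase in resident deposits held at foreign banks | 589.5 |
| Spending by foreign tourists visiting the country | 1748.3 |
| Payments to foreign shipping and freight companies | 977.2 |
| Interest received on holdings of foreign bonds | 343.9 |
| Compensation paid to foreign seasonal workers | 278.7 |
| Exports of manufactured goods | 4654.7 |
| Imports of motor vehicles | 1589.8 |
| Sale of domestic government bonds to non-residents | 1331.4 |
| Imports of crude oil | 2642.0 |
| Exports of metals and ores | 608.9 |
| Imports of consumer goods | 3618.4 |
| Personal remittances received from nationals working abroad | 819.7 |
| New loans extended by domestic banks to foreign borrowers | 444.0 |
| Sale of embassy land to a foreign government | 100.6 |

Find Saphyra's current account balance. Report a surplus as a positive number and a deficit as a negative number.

Goods: -1589.8 - 3618.4 - 2642.0 + 608.9 + 4654.7 = -2586.6
Services: 1748.3 - 977.2 = 771.1
Primary income: -278.7 + 343.9 = 65.2
Secondary income: 819.7
Current account = (-2586.6) + 771.1 + 65.2 + 819.7 = -930.6
(Excluded from the current account — financial account: increase in resident deposits held at foreign banks 589.5, sale of domestic government bonds to non-residents 1331.4, new loans extended by domestic banks to foreign borrowers 444.0; capital account: sale of embassy land to a foreign government 100.6.)

-930.6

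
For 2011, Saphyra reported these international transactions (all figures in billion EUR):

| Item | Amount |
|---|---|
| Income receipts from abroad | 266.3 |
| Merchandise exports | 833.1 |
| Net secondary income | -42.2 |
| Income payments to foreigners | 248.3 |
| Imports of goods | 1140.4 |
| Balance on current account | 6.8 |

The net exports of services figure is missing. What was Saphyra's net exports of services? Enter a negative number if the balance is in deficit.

Current account = goods balance + services balance + net primary income + net secondary income
Sum of the known components = -331.5
Net exports of services = CA - (known components) = 6.8 - (-331.5) = 338.3

338.3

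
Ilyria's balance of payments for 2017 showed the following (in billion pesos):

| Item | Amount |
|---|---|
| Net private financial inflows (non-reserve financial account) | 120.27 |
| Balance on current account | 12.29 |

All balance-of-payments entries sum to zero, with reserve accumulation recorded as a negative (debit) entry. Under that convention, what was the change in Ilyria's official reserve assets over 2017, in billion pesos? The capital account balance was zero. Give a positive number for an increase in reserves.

132.56

Official reserve transactions balance = -(12.29 + 120.27) = -132.56
An accumulation of reserves is recorded as a debit (negative entry), so the change in the stock of reserves is the negative of that balance.
Change in official reserves = -(-132.56) = 132.56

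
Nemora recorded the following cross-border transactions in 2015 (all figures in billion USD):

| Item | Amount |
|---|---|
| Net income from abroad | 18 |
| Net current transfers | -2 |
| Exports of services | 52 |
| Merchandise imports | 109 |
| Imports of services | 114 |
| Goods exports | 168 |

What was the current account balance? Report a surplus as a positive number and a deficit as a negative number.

Goods balance = 168 - 109 = 59
Services balance = 52 - 114 = -62
Trade balance (goods + services) = 59 + (-62) = -3
Net primary income = 18
Net secondary income = -2
Current account = -3 + 18 + (-2) = 13

13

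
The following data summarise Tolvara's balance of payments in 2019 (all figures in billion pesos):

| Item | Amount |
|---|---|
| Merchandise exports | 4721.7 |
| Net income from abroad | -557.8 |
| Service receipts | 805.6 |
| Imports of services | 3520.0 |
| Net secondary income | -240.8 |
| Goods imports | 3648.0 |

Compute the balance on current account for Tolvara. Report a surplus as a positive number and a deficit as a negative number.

-2439.3

Goods balance = 4721.7 - 3648.0 = 1073.7
Services balance = 805.6 - 3520.0 = -2714.4
Trade balance (goods + services) = 1073.7 + (-2714.4) = -1640.7
Net primary income = -557.8
Net secondary income = -240.8
Current account = -1640.7 + (-557.8) + (-240.8) = -2439.3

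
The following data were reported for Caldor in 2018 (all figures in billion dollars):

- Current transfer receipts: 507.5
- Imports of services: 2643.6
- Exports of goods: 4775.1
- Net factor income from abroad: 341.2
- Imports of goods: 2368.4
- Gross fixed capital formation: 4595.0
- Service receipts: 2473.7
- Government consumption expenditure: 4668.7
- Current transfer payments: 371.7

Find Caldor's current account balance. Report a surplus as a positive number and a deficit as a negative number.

2713.8

Goods balance = 4775.1 - 2368.4 = 2406.7
Services balance = 2473.7 - 2643.6 = -169.9
Trade balance (goods + services) = 2406.7 + (-169.9) = 2236.8
Net primary income = 341.2
Net secondary income = 507.5 - 371.7 = 135.8
Current account = 2236.8 + 341.2 + 135.8 = 2713.8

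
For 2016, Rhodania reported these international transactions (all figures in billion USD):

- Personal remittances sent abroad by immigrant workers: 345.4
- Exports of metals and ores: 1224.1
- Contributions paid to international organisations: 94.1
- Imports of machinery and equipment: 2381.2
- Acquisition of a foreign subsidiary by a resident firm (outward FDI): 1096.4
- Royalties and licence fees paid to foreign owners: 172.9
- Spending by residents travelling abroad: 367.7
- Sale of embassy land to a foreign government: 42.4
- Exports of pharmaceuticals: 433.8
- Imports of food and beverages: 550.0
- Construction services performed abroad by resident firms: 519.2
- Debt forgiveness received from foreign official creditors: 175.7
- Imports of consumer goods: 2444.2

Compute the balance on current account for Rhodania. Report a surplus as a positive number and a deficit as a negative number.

Goods: -550.0 + 1224.1 + 433.8 - 2381.2 - 2444.2 = -3717.5
Services: -367.7 - 172.9 + 519.2 = -21.4
Secondary income: -345.4 - 94.1 = -439.5
Current account = (-3717.5) + (-21.4) + (-439.5) = -4178.4
(Excluded from the current account — financial account: acquisition of a foreign subsidiary by a resident firm (outward FDI) 1096.4; capital account: sale of embassy land to a foreign government 42.4, debt forgiveness received from foreign official creditors 175.7.)

-4178.4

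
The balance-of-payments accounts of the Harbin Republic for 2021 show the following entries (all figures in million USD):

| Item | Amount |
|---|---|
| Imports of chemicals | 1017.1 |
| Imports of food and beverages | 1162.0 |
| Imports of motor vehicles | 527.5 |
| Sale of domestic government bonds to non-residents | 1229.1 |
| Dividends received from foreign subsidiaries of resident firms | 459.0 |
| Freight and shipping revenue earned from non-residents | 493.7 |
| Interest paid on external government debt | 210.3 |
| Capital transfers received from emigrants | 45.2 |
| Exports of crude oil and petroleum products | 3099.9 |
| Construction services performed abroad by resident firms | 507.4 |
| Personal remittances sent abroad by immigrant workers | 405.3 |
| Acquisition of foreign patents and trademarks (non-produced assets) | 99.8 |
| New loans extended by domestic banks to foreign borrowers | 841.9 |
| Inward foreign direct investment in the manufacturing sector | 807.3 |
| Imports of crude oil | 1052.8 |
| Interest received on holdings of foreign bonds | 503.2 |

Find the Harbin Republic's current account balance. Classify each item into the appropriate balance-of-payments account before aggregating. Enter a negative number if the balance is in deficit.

Goods: -1017.1 - 1052.8 + 3099.9 - 527.5 - 1162.0 = -659.5
Services: 493.7 + 507.4 = 1001.1
Primary income: 459.0 - 210.3 + 503.2 = 751.9
Secondary income: -405.3
Current account = (-659.5) + 1001.1 + 751.9 + (-405.3) = 688.2
(Excluded from the current account — financial account: sale of domestic government bonds to non-residents 1229.1, new loans extended by domestic banks to foreign borrowers 841.9, inward foreign direct investment in the manufacturing sector 807.3; capital account: capital transfers received from emigrants 45.2, acquisition of foreign patents and trademarks (non-produced assets) 99.8.)

688.2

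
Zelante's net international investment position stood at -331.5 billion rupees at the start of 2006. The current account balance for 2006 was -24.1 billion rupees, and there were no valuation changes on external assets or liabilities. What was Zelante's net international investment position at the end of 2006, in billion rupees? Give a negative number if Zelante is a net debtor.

-355.6

With no valuation effects, change in NIIP = current account = -24.1
End-of-year NIIP = -331.5 + (-24.1) = -355.6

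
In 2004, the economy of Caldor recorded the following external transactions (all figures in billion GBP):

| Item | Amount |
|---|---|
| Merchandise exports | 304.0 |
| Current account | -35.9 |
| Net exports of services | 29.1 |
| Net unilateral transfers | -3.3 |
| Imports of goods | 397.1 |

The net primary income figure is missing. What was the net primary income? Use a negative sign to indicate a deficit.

31.4

Current account = goods balance + services balance + net primary income + net secondary income
Sum of the known components = -67.3
Net primary income = CA - (known components) = -35.9 - (-67.3) = 31.4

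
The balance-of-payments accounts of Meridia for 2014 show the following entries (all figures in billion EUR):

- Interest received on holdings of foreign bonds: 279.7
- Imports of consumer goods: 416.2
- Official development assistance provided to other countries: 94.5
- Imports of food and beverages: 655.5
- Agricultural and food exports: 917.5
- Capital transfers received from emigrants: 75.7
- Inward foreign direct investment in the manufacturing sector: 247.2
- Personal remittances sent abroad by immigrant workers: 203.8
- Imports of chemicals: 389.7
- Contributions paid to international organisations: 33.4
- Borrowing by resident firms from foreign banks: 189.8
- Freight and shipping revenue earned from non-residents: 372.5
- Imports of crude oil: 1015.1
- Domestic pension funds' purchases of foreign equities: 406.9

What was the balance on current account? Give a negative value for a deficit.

Goods: -389.7 - 655.5 - 416.2 + 917.5 - 1015.1 = -1559.0
Services: 372.5
Primary income: 279.7
Secondary income: -33.4 - 94.5 - 203.8 = -331.7
Current account = (-1559.0) + 372.5 + 279.7 + (-331.7) = -1238.5
(Excluded from the current account — capital account: capital transfers received from emigrants 75.7; financial account: inward foreign direct investment in the manufacturing sector 247.2, borrowing by resident firms from foreign banks 189.8, domestic pension funds' purchases of foreign equities 406.9.)

-1238.5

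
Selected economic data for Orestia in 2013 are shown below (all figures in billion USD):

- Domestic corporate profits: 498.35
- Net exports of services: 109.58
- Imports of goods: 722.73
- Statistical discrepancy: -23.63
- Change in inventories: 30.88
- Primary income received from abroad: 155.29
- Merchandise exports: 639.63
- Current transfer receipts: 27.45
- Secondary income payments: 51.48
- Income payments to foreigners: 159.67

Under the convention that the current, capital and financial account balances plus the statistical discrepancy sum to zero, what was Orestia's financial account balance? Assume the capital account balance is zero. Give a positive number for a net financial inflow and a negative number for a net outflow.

25.56

Goods balance = 639.63 - 722.73 = -83.10
Services balance = 109.58
Trade balance (goods + services) = -83.10 + 109.58 = 26.48
Net primary income = 155.29 - 159.67 = -4.38
Net secondary income = 27.45 - 51.48 = -24.03
Current account = 26.48 + (-4.38) + (-24.03) = -1.93
Financial account = -(-1.93 + (-23.63)) = 25.56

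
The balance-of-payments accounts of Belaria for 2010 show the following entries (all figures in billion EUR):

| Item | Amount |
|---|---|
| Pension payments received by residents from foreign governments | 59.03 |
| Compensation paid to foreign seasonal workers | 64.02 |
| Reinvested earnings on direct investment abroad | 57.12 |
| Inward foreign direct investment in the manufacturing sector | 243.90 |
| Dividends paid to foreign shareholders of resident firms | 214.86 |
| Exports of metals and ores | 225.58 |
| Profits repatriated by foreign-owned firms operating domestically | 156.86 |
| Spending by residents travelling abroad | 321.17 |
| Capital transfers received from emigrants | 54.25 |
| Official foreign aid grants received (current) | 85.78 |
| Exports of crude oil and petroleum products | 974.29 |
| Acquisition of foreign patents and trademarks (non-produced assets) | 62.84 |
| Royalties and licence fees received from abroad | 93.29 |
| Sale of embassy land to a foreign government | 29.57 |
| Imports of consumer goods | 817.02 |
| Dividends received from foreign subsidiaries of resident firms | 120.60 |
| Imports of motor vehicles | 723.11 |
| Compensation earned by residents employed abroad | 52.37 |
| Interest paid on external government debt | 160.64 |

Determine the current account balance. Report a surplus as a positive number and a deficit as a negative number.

-789.62

Goods: -723.11 + 974.29 - 817.02 + 225.58 = -340.26
Services: 93.29 - 321.17 = -227.88
Primary income: 57.12 - 160.64 + 120.60 + 52.37 - 156.86 - 64.02 - 214.86 = -366.29
Secondary income: 85.78 + 59.03 = 144.81
Current account = (-340.26) + (-227.88) + (-366.29) + 144.81 = -789.62
(Excluded from the current account — financial account: inward foreign direct investment in the manufacturing sector 243.90; capital account: capital transfers received from emigrants 54.25, acquisition of foreign patents and trademarks (non-produced assets) 62.84, sale of embassy land to a foreign government 29.57.)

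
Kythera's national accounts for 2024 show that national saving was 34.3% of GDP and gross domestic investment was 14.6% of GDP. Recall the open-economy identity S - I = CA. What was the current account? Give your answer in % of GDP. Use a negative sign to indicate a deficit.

19.7

S - I = CA (net lending to the rest of the world).
CA = S - I = 34.3 - 14.6 = 19.7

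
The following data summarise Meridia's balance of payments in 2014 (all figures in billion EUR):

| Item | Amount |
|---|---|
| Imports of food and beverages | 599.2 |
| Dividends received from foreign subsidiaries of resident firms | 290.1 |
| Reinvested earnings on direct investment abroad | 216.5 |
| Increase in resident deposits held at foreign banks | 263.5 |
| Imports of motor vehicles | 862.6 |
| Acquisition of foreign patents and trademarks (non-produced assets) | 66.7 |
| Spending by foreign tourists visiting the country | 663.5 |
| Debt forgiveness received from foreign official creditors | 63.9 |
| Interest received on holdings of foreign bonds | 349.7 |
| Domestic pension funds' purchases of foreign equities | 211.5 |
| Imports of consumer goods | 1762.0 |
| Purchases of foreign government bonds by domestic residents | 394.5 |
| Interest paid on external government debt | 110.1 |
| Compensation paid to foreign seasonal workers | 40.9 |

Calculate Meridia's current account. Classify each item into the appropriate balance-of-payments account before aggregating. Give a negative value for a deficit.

Goods: -599.2 - 1762.0 - 862.6 = -3223.8
Services: 663.5
Primary income: 349.7 + 290.1 - 110.1 + 216.5 - 40.9 = 705.3
Current account = (-3223.8) + 663.5 + 705.3 = -1855.0
(Excluded from the current account — financial account: increase in resident deposits held at foreign banks 263.5, domestic pension funds' purchases of foreign equities 211.5, purchases of foreign government bonds by domestic residents 394.5; capital account: acquisition of foreign patents and trademarks (non-produced assets) 66.7, debt forgiveness received from foreign official creditors 63.9.)

-1855.0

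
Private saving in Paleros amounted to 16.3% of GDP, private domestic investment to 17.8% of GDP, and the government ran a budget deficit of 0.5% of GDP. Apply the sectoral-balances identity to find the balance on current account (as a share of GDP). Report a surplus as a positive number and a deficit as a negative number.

By the sectoral-balances identity, CA = (S_private - I) + (T - G).
Private balance = 16.3 - 17.8 = -1.5
Government balance (T - G) = -0.5
CA = -1.5 + (-0.5) = -2.0

-2.0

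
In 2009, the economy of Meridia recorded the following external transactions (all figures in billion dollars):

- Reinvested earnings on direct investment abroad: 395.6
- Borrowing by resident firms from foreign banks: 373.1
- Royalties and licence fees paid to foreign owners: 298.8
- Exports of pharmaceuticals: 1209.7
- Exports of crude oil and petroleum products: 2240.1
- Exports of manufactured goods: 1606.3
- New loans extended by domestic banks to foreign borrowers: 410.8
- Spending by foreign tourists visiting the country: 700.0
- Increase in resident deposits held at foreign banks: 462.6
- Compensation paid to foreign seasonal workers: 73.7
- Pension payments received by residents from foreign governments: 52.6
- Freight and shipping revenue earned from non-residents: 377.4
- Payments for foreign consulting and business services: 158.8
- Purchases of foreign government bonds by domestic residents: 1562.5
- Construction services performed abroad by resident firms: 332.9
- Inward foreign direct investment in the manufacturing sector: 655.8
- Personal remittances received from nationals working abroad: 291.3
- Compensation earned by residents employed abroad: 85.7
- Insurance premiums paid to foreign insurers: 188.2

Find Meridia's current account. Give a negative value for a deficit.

6572.1

Goods: 1209.7 + 2240.1 + 1606.3 = 5056.1
Services: -298.8 + 332.9 - 188.2 + 377.4 + 700.0 - 158.8 = 764.5
Primary income: 395.6 + 85.7 - 73.7 = 407.6
Secondary income: 52.6 + 291.3 = 343.9
Current account = 5056.1 + 764.5 + 407.6 + 343.9 = 6572.1
(Excluded from the current account — financial account: borrowing by resident firms from foreign banks 373.1, new loans extended by domestic banks to foreign borrowers 410.8, increase in resident deposits held at foreign banks 462.6, purchases of foreign government bonds by domestic residents 1562.5, inward foreign direct investment in the manufacturing sector 655.8.)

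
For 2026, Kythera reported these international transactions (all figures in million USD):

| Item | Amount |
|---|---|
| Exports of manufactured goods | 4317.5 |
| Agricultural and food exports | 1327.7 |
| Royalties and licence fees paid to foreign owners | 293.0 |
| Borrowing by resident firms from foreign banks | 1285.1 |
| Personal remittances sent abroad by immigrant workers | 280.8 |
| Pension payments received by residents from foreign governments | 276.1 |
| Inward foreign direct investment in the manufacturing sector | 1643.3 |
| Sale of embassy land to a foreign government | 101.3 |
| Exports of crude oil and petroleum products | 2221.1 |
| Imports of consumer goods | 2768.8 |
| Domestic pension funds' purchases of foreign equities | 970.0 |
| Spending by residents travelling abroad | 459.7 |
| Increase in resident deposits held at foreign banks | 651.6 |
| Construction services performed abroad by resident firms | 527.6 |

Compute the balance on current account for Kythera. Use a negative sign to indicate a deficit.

Goods: 2221.1 + 1327.7 + 4317.5 - 2768.8 = 5097.5
Services: -293.0 + 527.6 - 459.7 = -225.1
Secondary income: 276.1 - 280.8 = -4.7
Current account = 5097.5 + (-225.1) + (-4.7) = 4867.7
(Excluded from the current account — financial account: borrowing by resident firms from foreign banks 1285.1, inward foreign direct investment in the manufacturing sector 1643.3, domestic pension funds' purchases of foreign equities 970.0, increase in resident deposits held at foreign banks 651.6; capital account: sale of embassy land to a foreign government 101.3.)

4867.7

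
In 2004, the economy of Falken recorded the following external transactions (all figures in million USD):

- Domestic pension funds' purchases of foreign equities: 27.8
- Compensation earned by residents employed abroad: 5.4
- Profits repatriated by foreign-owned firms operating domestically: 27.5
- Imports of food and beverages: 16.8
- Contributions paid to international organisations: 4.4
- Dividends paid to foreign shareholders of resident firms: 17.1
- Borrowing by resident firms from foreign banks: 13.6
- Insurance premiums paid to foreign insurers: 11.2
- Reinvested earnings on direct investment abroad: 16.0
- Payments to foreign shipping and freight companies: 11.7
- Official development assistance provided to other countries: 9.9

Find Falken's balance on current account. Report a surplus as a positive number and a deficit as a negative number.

-77.2

Goods: -16.8
Services: -11.7 - 11.2 = -22.9
Primary income: -27.5 + 5.4 + 16.0 - 17.1 = -23.2
Secondary income: -9.9 - 4.4 = -14.3
Current account = (-16.8) + (-22.9) + (-23.2) + (-14.3) = -77.2
(Excluded from the current account — financial account: domestic pension funds' purchases of foreign equities 27.8, borrowing by resident firms from foreign banks 13.6.)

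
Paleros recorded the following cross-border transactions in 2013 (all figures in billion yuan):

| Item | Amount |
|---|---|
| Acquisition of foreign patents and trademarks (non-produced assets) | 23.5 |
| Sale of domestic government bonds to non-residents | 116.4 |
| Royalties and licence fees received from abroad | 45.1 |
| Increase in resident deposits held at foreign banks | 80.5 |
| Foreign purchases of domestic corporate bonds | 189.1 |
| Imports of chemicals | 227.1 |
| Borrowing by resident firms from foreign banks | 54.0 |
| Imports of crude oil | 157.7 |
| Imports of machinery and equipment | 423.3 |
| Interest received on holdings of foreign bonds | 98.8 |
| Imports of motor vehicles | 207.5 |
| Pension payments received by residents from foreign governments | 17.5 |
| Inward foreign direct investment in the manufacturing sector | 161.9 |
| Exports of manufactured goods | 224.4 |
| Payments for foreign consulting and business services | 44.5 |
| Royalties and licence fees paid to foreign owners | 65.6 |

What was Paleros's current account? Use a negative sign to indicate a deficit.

Goods: -157.7 - 227.1 - 207.5 - 423.3 + 224.4 = -791.2
Services: -44.5 + 45.1 - 65.6 = -65.0
Primary income: 98.8
Secondary income: 17.5
Current account = (-791.2) + (-65.0) + 98.8 + 17.5 = -739.9
(Excluded from the current account — capital account: acquisition of foreign patents and trademarks (non-produced assets) 23.5; financial account: sale of domestic government bonds to non-residents 116.4, increase in resident deposits held at foreign banks 80.5, foreign purchases of domestic corporate bonds 189.1, borrowing by resident firms from foreign banks 54.0, inward foreign direct investment in the manufacturing sector 161.9.)

-739.9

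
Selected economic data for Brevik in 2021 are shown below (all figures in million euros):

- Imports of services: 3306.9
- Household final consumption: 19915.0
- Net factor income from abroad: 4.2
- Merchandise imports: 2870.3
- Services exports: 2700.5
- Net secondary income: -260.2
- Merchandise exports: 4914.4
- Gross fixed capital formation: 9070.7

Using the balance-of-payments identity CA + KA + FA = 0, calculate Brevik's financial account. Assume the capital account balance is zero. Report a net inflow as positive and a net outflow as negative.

-1181.7

Goods balance = 4914.4 - 2870.3 = 2044.1
Services balance = 2700.5 - 3306.9 = -606.4
Trade balance (goods + services) = 2044.1 + (-606.4) = 1437.7
Net primary income = 4.2
Net secondary income = -260.2
Current account = 1437.7 + 4.2 + (-260.2) = 1181.7
Financial account = -(1181.7) = -1181.7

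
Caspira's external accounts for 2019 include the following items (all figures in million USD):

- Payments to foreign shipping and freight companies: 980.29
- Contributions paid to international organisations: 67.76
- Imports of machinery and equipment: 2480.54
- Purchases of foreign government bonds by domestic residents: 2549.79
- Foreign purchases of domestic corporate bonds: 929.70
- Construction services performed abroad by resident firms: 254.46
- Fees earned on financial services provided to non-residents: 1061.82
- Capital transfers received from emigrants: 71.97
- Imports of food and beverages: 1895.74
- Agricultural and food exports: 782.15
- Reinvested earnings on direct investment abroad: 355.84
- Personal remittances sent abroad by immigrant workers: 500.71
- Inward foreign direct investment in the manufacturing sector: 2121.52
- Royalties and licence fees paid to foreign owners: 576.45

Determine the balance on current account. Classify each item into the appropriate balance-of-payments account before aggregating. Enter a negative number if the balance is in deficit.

-4047.22

Goods: -1895.74 + 782.15 - 2480.54 = -3594.13
Services: 1061.82 - 576.45 - 980.29 + 254.46 = -240.46
Primary income: 355.84
Secondary income: -500.71 - 67.76 = -568.47
Current account = (-3594.13) + (-240.46) + 355.84 + (-568.47) = -4047.22
(Excluded from the current account — financial account: purchases of foreign government bonds by domestic residents 2549.79, foreign purchases of domestic corporate bonds 929.70, inward foreign direct investment in the manufacturing sector 2121.52; capital account: capital transfers received from emigrants 71.97.)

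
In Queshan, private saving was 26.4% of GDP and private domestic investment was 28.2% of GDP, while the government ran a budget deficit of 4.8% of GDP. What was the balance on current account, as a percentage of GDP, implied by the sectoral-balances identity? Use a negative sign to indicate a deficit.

-6.6

By the sectoral-balances identity, CA = (S_private - I) + (T - G).
Private balance = 26.4 - 28.2 = -1.8
Government balance (T - G) = -4.8
CA = -1.8 + (-4.8) = -6.6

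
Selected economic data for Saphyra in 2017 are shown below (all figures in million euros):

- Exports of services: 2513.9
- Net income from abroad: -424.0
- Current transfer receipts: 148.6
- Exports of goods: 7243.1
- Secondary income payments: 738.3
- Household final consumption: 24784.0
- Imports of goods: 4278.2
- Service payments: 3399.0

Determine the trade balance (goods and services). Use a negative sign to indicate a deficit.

Goods balance = 7243.1 - 4278.2 = 2964.9
Services balance = 2513.9 - 3399.0 = -885.1
Trade balance (goods + services) = 2964.9 + (-885.1) = 2079.8

2079.8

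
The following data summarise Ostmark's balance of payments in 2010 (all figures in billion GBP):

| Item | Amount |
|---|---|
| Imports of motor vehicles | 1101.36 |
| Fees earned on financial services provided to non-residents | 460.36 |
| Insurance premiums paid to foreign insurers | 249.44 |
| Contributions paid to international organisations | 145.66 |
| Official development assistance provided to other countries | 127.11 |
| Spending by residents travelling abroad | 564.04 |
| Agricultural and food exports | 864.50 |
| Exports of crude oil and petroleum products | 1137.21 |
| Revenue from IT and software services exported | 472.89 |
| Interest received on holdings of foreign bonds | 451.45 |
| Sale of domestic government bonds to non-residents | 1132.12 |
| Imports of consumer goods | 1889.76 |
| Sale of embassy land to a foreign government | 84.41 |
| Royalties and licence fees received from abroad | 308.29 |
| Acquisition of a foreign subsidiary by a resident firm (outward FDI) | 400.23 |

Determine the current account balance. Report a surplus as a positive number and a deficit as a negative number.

-382.67

Goods: 864.50 + 1137.21 - 1889.76 - 1101.36 = -989.41
Services: 472.89 + 308.29 - 249.44 + 460.36 - 564.04 = 428.06
Primary income: 451.45
Secondary income: -145.66 - 127.11 = -272.77
Current account = (-989.41) + 428.06 + 451.45 + (-272.77) = -382.67
(Excluded from the current account — financial account: sale of domestic government bonds to non-residents 1132.12, acquisition of a foreign subsidiary by a resident firm (outward FDI) 400.23; capital account: sale of embassy land to a foreign government 84.41.)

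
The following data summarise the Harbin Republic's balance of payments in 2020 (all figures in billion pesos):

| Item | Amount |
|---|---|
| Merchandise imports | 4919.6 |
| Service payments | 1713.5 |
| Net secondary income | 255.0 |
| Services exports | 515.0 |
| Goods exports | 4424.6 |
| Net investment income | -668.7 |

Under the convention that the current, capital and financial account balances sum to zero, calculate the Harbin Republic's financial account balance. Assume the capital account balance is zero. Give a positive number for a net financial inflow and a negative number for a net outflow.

2107.2

Goods balance = 4424.6 - 4919.6 = -495.0
Services balance = 515.0 - 1713.5 = -1198.5
Trade balance (goods + services) = -495.0 + (-1198.5) = -1693.5
Net primary income = -668.7
Net secondary income = 255.0
Current account = -1693.5 + (-668.7) + 255.0 = -2107.2
Financial account = -(-2107.2) = 2107.2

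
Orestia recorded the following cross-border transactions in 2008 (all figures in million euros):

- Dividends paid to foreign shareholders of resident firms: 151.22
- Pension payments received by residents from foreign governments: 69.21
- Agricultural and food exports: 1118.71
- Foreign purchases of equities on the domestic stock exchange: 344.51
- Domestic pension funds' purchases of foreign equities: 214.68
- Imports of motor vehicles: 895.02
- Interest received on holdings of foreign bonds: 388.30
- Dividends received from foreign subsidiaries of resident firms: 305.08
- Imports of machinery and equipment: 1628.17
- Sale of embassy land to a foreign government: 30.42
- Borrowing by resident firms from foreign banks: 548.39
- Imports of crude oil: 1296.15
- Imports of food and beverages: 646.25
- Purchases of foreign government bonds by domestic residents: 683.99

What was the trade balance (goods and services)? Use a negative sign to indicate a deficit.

-3346.88

Goods: -1628.17 - 1296.15 - 895.02 + 1118.71 - 646.25 = -3346.88
Trade balance = -3346.88 + 0.00 = -3346.88
(Excluded from the trade balance — primary income: dividends paid to foreign shareholders of resident firms 151.22, interest received on holdings of foreign bonds 388.30, dividends received from foreign subsidiaries of resident firms 305.08; secondary income: pension payments received by residents from foreign governments 69.21; financial account: foreign purchases of equities on the domestic stock exchange 344.51, domestic pension funds' purchases of foreign equities 214.68, borrowing by resident firms from foreign banks 548.39, purchases of foreign government bonds by domestic residents 683.99; capital account: sale of embassy land to a foreign government 30.42.)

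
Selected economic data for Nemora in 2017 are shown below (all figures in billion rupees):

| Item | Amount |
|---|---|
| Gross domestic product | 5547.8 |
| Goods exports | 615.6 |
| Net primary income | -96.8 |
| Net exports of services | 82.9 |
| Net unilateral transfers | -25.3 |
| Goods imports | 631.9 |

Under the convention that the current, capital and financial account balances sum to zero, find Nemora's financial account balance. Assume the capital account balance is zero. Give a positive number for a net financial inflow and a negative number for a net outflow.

Goods balance = 615.6 - 631.9 = -16.3
Services balance = 82.9
Trade balance (goods + services) = -16.3 + 82.9 = 66.6
Net primary income = -96.8
Net secondary income = -25.3
Current account = 66.6 + (-96.8) + (-25.3) = -55.5
Financial account = -(-55.5) = 55.5

55.5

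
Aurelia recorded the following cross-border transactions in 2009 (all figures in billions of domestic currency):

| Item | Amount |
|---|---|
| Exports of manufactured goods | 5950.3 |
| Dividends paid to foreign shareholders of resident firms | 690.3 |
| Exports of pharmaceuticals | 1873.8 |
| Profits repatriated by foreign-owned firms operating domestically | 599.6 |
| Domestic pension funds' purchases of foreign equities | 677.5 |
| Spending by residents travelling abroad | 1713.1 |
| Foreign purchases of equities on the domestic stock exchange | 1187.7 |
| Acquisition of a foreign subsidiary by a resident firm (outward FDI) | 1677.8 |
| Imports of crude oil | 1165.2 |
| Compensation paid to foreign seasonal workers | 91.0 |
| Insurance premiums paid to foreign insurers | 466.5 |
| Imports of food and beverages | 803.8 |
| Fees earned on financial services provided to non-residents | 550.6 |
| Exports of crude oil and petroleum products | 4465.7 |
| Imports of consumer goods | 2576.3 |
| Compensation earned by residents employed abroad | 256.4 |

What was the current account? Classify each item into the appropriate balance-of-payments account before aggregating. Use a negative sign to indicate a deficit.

4991.0

Goods: -2576.3 + 1873.8 - 803.8 + 5950.3 + 4465.7 - 1165.2 = 7744.5
Services: -466.5 - 1713.1 + 550.6 = -1629.0
Primary income: -599.6 - 91.0 + 256.4 - 690.3 = -1124.5
Current account = 7744.5 + (-1629.0) + (-1124.5) = 4991.0
(Excluded from the current account — financial account: domestic pension funds' purchases of foreign equities 677.5, foreign purchases of equities on the domestic stock exchange 1187.7, acquisition of a foreign subsidiary by a resident firm (outward FDI) 1677.8.)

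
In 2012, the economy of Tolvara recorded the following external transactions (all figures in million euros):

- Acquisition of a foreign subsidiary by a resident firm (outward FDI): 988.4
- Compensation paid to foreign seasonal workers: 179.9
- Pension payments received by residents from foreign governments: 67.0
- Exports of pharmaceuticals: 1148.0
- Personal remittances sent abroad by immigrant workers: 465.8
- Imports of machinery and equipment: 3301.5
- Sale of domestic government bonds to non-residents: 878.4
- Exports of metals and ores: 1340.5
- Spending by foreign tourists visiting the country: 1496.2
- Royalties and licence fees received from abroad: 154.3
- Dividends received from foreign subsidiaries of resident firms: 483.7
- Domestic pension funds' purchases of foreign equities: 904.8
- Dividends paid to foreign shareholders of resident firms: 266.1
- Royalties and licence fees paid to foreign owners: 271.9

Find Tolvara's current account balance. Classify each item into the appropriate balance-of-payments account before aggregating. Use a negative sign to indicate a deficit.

Goods: 1340.5 - 3301.5 + 1148.0 = -813.0
Services: -271.9 + 154.3 + 1496.2 = 1378.6
Primary income: -266.1 + 483.7 - 179.9 = 37.7
Secondary income: 67.0 - 465.8 = -398.8
Current account = (-813.0) + 1378.6 + 37.7 + (-398.8) = 204.5
(Excluded from the current account — financial account: acquisition of a foreign subsidiary by a resident firm (outward FDI) 988.4, sale of domestic government bonds to non-residents 878.4, domestic pension funds' purchases of foreign equities 904.8.)

204.5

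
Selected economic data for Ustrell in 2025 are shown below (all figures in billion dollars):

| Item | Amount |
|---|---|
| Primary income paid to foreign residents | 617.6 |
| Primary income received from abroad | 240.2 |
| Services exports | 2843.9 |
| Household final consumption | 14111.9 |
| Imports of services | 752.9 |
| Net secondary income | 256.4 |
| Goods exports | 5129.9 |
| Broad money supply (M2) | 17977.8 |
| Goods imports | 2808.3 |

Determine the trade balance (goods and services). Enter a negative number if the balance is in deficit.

4412.6

Goods balance = 5129.9 - 2808.3 = 2321.6
Services balance = 2843.9 - 752.9 = 2091.0
Trade balance (goods + services) = 2321.6 + 2091.0 = 4412.6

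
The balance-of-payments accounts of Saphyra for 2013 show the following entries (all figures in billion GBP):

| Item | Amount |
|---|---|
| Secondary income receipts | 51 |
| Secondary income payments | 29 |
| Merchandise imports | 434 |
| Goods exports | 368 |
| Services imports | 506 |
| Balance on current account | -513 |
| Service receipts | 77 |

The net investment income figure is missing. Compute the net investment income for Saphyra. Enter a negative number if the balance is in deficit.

Current account = goods balance + services balance + net primary income + net secondary income
Sum of the known components = -473
Net investment income = CA - (known components) = -513 - (-473) = -40

-40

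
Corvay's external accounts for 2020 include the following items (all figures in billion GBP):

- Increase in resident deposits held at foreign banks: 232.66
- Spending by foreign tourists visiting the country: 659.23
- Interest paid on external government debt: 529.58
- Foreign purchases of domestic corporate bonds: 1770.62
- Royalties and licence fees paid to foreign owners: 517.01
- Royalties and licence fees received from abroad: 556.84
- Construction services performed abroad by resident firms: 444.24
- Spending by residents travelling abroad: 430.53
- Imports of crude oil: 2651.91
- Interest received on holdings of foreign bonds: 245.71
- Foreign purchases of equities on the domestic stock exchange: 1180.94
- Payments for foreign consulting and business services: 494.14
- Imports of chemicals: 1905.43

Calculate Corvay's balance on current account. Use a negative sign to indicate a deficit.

Goods: -2651.91 - 1905.43 = -4557.34
Services: 444.24 - 430.53 - 494.14 - 517.01 + 556.84 + 659.23 = 218.63
Primary income: -529.58 + 245.71 = -283.87
Current account = (-4557.34) + 218.63 + (-283.87) = -4622.58
(Excluded from the current account — financial account: increase in resident deposits held at foreign banks 232.66, foreign purchases of domestic corporate bonds 1770.62, foreign purchases of equities on the domestic stock exchange 1180.94.)

-4622.58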